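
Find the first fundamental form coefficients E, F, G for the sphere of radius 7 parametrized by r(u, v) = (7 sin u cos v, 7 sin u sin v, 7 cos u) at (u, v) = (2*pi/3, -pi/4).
E = 49;  F = 0;  G = 147/4

Partials: r_u = (7*cos(u)*cos(v), 7*sin(v)*cos(u), -7*sin(u)), r_v = (-7*sin(u)*sin(v), 7*sin(u)*cos(v), 0). As functions of (u, v):
  E = r_u · r_u = 49,
  F = r_u · r_v = 0,
  G = r_v · r_v = 49*sin(u)^2.
Evaluating at (u, v) = (2*pi/3, -pi/4): E = 49, F = 0, G = 147/4.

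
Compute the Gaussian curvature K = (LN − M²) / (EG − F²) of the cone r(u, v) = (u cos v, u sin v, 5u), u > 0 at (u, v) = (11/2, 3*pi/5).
K = 0

Coefficients of the first fundamental form: E = 26, F = 0, G = u^2.
Coefficients of the second fundamental form: L = 0, M = 0, N = 5*sqrt(26)*u^2/(26*Abs(u)).
Assemble K = (LN − M²)/(EG − F²) = 0. At (u, v) = (11/2, 3*pi/5): K = 0.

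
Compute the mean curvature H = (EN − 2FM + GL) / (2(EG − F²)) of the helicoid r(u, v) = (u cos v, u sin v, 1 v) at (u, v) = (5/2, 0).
H = 0

With E = 1, F = 0, G = u^2 + 1, L = 0, M = -1/sqrt(u^2 + 1), N = 0, assemble
  H = (EN − 2FM + GL) / (2(EG − F²)) = 0.
At (u, v) = (5/2, 0): H = 0.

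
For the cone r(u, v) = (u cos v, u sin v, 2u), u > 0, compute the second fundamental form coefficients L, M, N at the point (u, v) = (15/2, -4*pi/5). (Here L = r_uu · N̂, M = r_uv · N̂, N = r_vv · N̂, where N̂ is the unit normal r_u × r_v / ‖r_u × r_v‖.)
L = 0;  M = 0;  N = 3*sqrt(5)

Compute the unit normal N̂(u, v) = (-2*sqrt(5)*u*cos(v)/(5*Abs(u)), -2*sqrt(5)*u*sin(v)/(5*Abs(u)), sqrt(5)*u/(5*Abs(u))), and the second partials r_uu, r_uv, r_vv. Take dot products:
  L(u, v) = r_uu · N̂ = 0,
  M(u, v) = r_uv · N̂ = 0,
  N(u, v) = r_vv · N̂ = 2*sqrt(5)*u^2/(5*Abs(u)).
Evaluating at (u, v) = (15/2, -4*pi/5):
  L = 0, M = 0, N = 3*sqrt(5).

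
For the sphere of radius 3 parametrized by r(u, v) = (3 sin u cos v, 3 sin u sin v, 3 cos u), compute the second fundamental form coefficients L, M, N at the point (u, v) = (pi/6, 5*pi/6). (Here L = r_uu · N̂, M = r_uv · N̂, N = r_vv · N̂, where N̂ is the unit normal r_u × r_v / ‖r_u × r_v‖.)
L = -3;  M = 0;  N = -3/4

Compute the unit normal N̂(u, v) = (sin(u)^2*cos(v)/Abs(sin(u)), sin(u)^2*sin(v)/Abs(sin(u)), sin(2*u)/(2*Abs(sin(u)))), and the second partials r_uu, r_uv, r_vv. Take dot products:
  L(u, v) = r_uu · N̂ = -3*sin(u)/Abs(sin(u)),
  M(u, v) = r_uv · N̂ = 0,
  N(u, v) = r_vv · N̂ = -3*sin(u)^3/Abs(sin(u)).
Evaluating at (u, v) = (pi/6, 5*pi/6):
  L = -3, M = 0, N = -3/4.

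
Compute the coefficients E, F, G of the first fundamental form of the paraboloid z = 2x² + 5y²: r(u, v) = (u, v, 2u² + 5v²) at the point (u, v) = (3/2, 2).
E = 37;  F = 120;  G = 401

Partials: r_u = (1, 0, 4*u), r_v = (0, 1, 10*v). As functions of (u, v):
  E = r_u · r_u = 16*u^2 + 1,
  F = r_u · r_v = 40*u*v,
  G = r_v · r_v = 100*v^2 + 1.
Evaluating at (u, v) = (3/2, 2): E = 37, F = 120, G = 401.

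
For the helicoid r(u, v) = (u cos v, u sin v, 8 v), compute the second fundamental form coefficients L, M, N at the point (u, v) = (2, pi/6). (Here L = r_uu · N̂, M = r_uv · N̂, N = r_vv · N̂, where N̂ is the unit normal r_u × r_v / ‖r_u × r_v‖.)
L = 0;  M = -4*sqrt(17)/17;  N = 0

Compute the unit normal N̂(u, v) = (8*sin(v)/sqrt(u^2 + 64), -8*cos(v)/sqrt(u^2 + 64), u/sqrt(u^2 + 64)), and the second partials r_uu, r_uv, r_vv. Take dot products:
  L(u, v) = r_uu · N̂ = 0,
  M(u, v) = r_uv · N̂ = -8/sqrt(u^2 + 64),
  N(u, v) = r_vv · N̂ = 0.
Evaluating at (u, v) = (2, pi/6):
  L = 0, M = -4*sqrt(17)/17, N = 0.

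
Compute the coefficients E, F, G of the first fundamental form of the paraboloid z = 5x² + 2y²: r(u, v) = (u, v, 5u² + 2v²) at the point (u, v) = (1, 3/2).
E = 101;  F = 60;  G = 37

Partials: r_u = (1, 0, 10*u), r_v = (0, 1, 4*v). As functions of (u, v):
  E = r_u · r_u = 100*u^2 + 1,
  F = r_u · r_v = 40*u*v,
  G = r_v · r_v = 16*v^2 + 1.
Evaluating at (u, v) = (1, 3/2): E = 101, F = 60, G = 37.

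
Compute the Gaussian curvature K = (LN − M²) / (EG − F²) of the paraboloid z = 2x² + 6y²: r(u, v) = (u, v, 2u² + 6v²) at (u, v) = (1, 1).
K = 48/25921

Coefficients of the first fundamental form: E = 16*u^2 + 1, F = 48*u*v, G = 144*v^2 + 1.
Coefficients of the second fundamental form: L = 4/sqrt(16*u^2 + 144*v^2 + 1), M = 0, N = 12/sqrt(16*u^2 + 144*v^2 + 1).
Assemble K = (LN − M²)/(EG − F²) = 48/(256*u^4 + 4608*u^2*v^2 + 32*u^2 + 20736*v^4 + 288*v^2 + 1). At (u, v) = (1, 1): K = 48/25921.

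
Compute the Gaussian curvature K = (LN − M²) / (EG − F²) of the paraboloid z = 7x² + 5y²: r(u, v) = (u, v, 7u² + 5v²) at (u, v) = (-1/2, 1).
K = 7/1125

Coefficients of the first fundamental form: E = 196*u^2 + 1, F = 140*u*v, G = 100*v^2 + 1.
Coefficients of the second fundamental form: L = 14/sqrt(196*u^2 + 100*v^2 + 1), M = 0, N = 10/sqrt(196*u^2 + 100*v^2 + 1).
Assemble K = (LN − M²)/(EG − F²) = 140/(38416*u^4 + 39200*u^2*v^2 + 392*u^2 + 10000*v^4 + 200*v^2 + 1). At (u, v) = (-1/2, 1): K = 7/1125.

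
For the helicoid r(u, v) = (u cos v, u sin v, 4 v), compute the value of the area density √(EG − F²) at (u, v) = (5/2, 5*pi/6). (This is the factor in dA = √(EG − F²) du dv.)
√(EG − F²)|_{(5/2, 5*pi/6)} = sqrt(89)/2

E = 1, F = 0, G = u^2 + 16, so EG − F² = u^2 + 16. Taking the positive square root: √(EG − F²) = sqrt(u^2 + 16). At (u, v) = (5/2, 5*pi/6): sqrt(89)/2.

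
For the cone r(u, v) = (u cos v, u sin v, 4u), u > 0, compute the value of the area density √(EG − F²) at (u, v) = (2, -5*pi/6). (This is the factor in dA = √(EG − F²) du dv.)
√(EG − F²)|_{(2, -5*pi/6)} = 2*sqrt(17)

E = 17, F = 0, G = u^2, so EG − F² = 17*u^2. Taking the positive square root: √(EG − F²) = sqrt(17)*Abs(u). At (u, v) = (2, -5*pi/6): 2*sqrt(17).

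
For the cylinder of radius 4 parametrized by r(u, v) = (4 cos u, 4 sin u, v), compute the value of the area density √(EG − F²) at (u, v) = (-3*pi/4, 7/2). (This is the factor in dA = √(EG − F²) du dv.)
√(EG − F²)|_{(-3*pi/4, 7/2)} = 4

E = 16, F = 0, G = 1, so EG − F² = 16. Taking the positive square root: √(EG − F²) = 4. At (u, v) = (-3*pi/4, 7/2): 4.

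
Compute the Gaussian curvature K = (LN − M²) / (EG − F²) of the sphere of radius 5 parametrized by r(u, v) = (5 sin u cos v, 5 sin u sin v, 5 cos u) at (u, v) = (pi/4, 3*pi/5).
K = 1/25

Coefficients of the first fundamental form: E = 25, F = 0, G = 25*sin(u)^2.
Coefficients of the second fundamental form: L = -5*sin(u)/Abs(sin(u)), M = 0, N = -5*sin(u)^3/Abs(sin(u)).
Assemble K = (LN − M²)/(EG − F²) = 1/25. At (u, v) = (pi/4, 3*pi/5): K = 1/25.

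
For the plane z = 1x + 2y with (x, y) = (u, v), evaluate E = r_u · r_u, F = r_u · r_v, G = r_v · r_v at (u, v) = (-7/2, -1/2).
E = 2;  F = 2;  G = 5

Partials: r_u = (1, 0, 1), r_v = (0, 1, 2). As functions of (u, v):
  E = r_u · r_u = 2,
  F = r_u · r_v = 2,
  G = r_v · r_v = 5.
Evaluating at (u, v) = (-7/2, -1/2): E = 2, F = 2, G = 5.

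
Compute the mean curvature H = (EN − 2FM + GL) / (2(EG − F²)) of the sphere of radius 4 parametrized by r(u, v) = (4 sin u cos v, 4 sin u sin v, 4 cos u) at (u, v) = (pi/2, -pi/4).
H = -1/4

With E = 16, F = 0, G = 16*sin(u)^2, L = -4*sin(u)/Abs(sin(u)), M = 0, N = -4*sin(u)^3/Abs(sin(u)), assemble
  H = (EN − 2FM + GL) / (2(EG − F²)) = -sin(u)/(4*Abs(sin(u))).
At (u, v) = (pi/2, -pi/4): H = -1/4.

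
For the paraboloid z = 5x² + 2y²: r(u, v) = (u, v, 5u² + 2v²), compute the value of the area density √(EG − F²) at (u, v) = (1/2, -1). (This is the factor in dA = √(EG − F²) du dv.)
√(EG − F²)|_{(1/2, -1)} = sqrt(42)

E = 100*u^2 + 1, F = 40*u*v, G = 16*v^2 + 1, so EG − F² = 100*u^2 + 16*v^2 + 1. Taking the positive square root: √(EG − F²) = sqrt(100*u^2 + 16*v^2 + 1). At (u, v) = (1/2, -1): sqrt(42).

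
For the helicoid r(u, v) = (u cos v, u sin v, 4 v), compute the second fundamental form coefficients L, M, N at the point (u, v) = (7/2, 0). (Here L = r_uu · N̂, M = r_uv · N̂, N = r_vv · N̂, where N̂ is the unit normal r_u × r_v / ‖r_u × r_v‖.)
L = 0;  M = -8*sqrt(113)/113;  N = 0

Compute the unit normal N̂(u, v) = (4*sin(v)/sqrt(u^2 + 16), -4*cos(v)/sqrt(u^2 + 16), u/sqrt(u^2 + 16)), and the second partials r_uu, r_uv, r_vv. Take dot products:
  L(u, v) = r_uu · N̂ = 0,
  M(u, v) = r_uv · N̂ = -4/sqrt(u^2 + 16),
  N(u, v) = r_vv · N̂ = 0.
Evaluating at (u, v) = (7/2, 0):
  L = 0, M = -8*sqrt(113)/113, N = 0.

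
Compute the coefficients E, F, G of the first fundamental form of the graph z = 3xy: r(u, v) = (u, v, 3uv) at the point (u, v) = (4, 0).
E = 1;  F = 0;  G = 145

Partials: r_u = (1, 0, 3*v), r_v = (0, 1, 3*u). As functions of (u, v):
  E = r_u · r_u = 9*v^2 + 1,
  F = r_u · r_v = 9*u*v,
  G = r_v · r_v = 9*u^2 + 1.
Evaluating at (u, v) = (4, 0): E = 1, F = 0, G = 145.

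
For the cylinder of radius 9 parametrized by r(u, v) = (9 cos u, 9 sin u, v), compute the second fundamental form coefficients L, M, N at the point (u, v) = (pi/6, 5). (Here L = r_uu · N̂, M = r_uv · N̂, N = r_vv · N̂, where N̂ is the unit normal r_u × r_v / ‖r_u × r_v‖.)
L = -9;  M = 0;  N = 0

Compute the unit normal N̂(u, v) = (cos(u), sin(u), 0), and the second partials r_uu, r_uv, r_vv. Take dot products:
  L(u, v) = r_uu · N̂ = -9,
  M(u, v) = r_uv · N̂ = 0,
  N(u, v) = r_vv · N̂ = 0.
Evaluating at (u, v) = (pi/6, 5):
  L = -9, M = 0, N = 0.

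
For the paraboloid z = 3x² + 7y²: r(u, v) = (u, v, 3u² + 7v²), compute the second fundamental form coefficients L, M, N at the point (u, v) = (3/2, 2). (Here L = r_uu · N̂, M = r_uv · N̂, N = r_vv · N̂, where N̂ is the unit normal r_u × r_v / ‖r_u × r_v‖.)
L = 3*sqrt(866)/433;  M = 0;  N = 7*sqrt(866)/433

Compute the unit normal N̂(u, v) = (-6*u/sqrt(36*u^2 + 196*v^2 + 1), -14*v/sqrt(36*u^2 + 196*v^2 + 1), 1/sqrt(36*u^2 + 196*v^2 + 1)), and the second partials r_uu, r_uv, r_vv. Take dot products:
  L(u, v) = r_uu · N̂ = 6/sqrt(36*u^2 + 196*v^2 + 1),
  M(u, v) = r_uv · N̂ = 0,
  N(u, v) = r_vv · N̂ = 14/sqrt(36*u^2 + 196*v^2 + 1).
Evaluating at (u, v) = (3/2, 2):
  L = 3*sqrt(866)/433, M = 0, N = 7*sqrt(866)/433.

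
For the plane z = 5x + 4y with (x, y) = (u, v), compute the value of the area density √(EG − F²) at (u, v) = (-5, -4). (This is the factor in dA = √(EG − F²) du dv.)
√(EG − F²)|_{(-5, -4)} = sqrt(42)

E = 26, F = 20, G = 17, so EG − F² = 42. Taking the positive square root: √(EG − F²) = sqrt(42). At (u, v) = (-5, -4): sqrt(42).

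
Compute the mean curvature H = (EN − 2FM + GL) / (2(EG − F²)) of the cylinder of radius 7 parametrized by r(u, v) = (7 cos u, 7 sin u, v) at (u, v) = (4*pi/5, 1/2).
H = -1/14

With E = 49, F = 0, G = 1, L = -7, M = 0, N = 0, assemble
  H = (EN − 2FM + GL) / (2(EG − F²)) = -1/14.
At (u, v) = (4*pi/5, 1/2): H = -1/14.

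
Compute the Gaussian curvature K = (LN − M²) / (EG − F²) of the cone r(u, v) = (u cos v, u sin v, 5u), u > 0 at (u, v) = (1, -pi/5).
K = 0

Coefficients of the first fundamental form: E = 26, F = 0, G = u^2.
Coefficients of the second fundamental form: L = 0, M = 0, N = 5*sqrt(26)*u^2/(26*Abs(u)).
Assemble K = (LN − M²)/(EG − F²) = 0. At (u, v) = (1, -pi/5): K = 0.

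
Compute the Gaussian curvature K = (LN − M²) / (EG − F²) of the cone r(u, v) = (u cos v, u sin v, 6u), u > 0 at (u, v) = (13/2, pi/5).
K = 0

Coefficients of the first fundamental form: E = 37, F = 0, G = u^2.
Coefficients of the second fundamental form: L = 0, M = 0, N = 6*sqrt(37)*u^2/(37*Abs(u)).
Assemble K = (LN − M²)/(EG − F²) = 0. At (u, v) = (13/2, pi/5): K = 0.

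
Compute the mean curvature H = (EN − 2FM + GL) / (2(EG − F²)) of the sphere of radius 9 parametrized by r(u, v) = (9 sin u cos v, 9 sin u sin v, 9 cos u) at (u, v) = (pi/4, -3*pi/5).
H = -1/9

With E = 81, F = 0, G = 81*sin(u)^2, L = -9*sin(u)/Abs(sin(u)), M = 0, N = -9*sin(u)^3/Abs(sin(u)), assemble
  H = (EN − 2FM + GL) / (2(EG − F²)) = -sin(u)/(9*Abs(sin(u))).
At (u, v) = (pi/4, -3*pi/5): H = -1/9.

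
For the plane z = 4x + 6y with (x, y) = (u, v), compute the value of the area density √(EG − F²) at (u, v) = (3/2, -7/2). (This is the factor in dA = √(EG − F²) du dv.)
√(EG − F²)|_{(3/2, -7/2)} = sqrt(53)

E = 17, F = 24, G = 37, so EG − F² = 53. Taking the positive square root: √(EG − F²) = sqrt(53). At (u, v) = (3/2, -7/2): sqrt(53).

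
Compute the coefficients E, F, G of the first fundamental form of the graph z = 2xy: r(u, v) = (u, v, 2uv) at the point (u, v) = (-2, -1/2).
E = 2;  F = 4;  G = 17

Partials: r_u = (1, 0, 2*v), r_v = (0, 1, 2*u). As functions of (u, v):
  E = r_u · r_u = 4*v^2 + 1,
  F = r_u · r_v = 4*u*v,
  G = r_v · r_v = 4*u^2 + 1.
Evaluating at (u, v) = (-2, -1/2): E = 2, F = 4, G = 17.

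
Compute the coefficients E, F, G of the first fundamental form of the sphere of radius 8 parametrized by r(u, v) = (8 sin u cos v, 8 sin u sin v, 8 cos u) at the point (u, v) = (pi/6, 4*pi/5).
E = 64;  F = 0;  G = 16

Partials: r_u = (8*cos(u)*cos(v), 8*sin(v)*cos(u), -8*sin(u)), r_v = (-8*sin(u)*sin(v), 8*sin(u)*cos(v), 0). As functions of (u, v):
  E = r_u · r_u = 64,
  F = r_u · r_v = 0,
  G = r_v · r_v = 64*sin(u)^2.
Evaluating at (u, v) = (pi/6, 4*pi/5): E = 64, F = 0, G = 16.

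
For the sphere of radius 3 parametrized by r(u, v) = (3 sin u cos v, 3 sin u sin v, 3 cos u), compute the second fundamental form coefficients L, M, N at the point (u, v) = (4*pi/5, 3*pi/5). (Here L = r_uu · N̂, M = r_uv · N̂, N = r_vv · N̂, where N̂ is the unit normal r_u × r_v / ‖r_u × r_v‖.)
L = -3;  M = 0;  N = -15/8 + 3*sqrt(5)/8

Compute the unit normal N̂(u, v) = (sin(u)^2*cos(v)/Abs(sin(u)), sin(u)^2*sin(v)/Abs(sin(u)), sin(2*u)/(2*Abs(sin(u)))), and the second partials r_uu, r_uv, r_vv. Take dot products:
  L(u, v) = r_uu · N̂ = -3*sin(u)/Abs(sin(u)),
  M(u, v) = r_uv · N̂ = 0,
  N(u, v) = r_vv · N̂ = -3*sin(u)^3/Abs(sin(u)).
Evaluating at (u, v) = (4*pi/5, 3*pi/5):
  L = -3, M = 0, N = -15/8 + 3*sqrt(5)/8.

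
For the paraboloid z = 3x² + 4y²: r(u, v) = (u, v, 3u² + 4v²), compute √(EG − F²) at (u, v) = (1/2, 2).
√(EG − F²)|_{(1/2, 2)} = sqrt(266)

E = 36*u^2 + 1, F = 48*u*v, G = 64*v^2 + 1; EG − F² = 36*u^2 + 64*v^2 + 1; √(EG − F²) = sqrt(36*u^2 + 64*v^2 + 1). At the given point: sqrt(266).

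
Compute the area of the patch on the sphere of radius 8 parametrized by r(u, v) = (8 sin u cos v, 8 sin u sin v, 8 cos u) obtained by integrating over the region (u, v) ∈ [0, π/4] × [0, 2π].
Area = 64*pi*(2 - sqrt(2))

Area = ∫∫ √(EG − F²) du dv with √(EG − F²) = 64*Abs(sin(u)). Integrating over [0, π/4] × [0, 2π] gives 64*pi*(2 - sqrt(2)).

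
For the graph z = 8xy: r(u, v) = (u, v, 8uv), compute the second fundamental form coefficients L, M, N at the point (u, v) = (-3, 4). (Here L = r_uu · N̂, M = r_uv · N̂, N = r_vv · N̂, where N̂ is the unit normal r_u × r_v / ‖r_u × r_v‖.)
L = 0;  M = 8*sqrt(1601)/1601;  N = 0

Compute the unit normal N̂(u, v) = (-8*v/sqrt(64*u^2 + 64*v^2 + 1), -8*u/sqrt(64*u^2 + 64*v^2 + 1), 1/sqrt(64*u^2 + 64*v^2 + 1)), and the second partials r_uu, r_uv, r_vv. Take dot products:
  L(u, v) = r_uu · N̂ = 0,
  M(u, v) = r_uv · N̂ = 8/sqrt(64*u^2 + 64*v^2 + 1),
  N(u, v) = r_vv · N̂ = 0.
Evaluating at (u, v) = (-3, 4):
  L = 0, M = 8*sqrt(1601)/1601, N = 0.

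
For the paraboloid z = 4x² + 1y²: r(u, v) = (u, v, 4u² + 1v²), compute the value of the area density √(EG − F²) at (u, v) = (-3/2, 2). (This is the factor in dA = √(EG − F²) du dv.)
√(EG − F²)|_{(-3/2, 2)} = sqrt(161)

E = 64*u^2 + 1, F = 16*u*v, G = 4*v^2 + 1, so EG − F² = 64*u^2 + 4*v^2 + 1. Taking the positive square root: √(EG − F²) = sqrt(64*u^2 + 4*v^2 + 1). At (u, v) = (-3/2, 2): sqrt(161).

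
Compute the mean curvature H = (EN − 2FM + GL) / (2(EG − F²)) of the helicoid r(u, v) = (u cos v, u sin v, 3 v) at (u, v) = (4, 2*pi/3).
H = 0

With E = 1, F = 0, G = u^2 + 9, L = 0, M = -3/sqrt(u^2 + 9), N = 0, assemble
  H = (EN − 2FM + GL) / (2(EG − F²)) = 0.
At (u, v) = (4, 2*pi/3): H = 0.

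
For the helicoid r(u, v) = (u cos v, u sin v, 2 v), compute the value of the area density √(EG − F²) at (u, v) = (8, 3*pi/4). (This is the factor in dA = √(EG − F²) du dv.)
√(EG − F²)|_{(8, 3*pi/4)} = 2*sqrt(17)

E = 1, F = 0, G = u^2 + 4, so EG − F² = u^2 + 4. Taking the positive square root: √(EG − F²) = sqrt(u^2 + 4). At (u, v) = (8, 3*pi/4): 2*sqrt(17).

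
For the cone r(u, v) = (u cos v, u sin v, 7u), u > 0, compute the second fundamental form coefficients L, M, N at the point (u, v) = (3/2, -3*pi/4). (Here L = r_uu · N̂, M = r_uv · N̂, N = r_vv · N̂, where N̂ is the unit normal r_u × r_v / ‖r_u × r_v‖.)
L = 0;  M = 0;  N = 21*sqrt(2)/20

Compute the unit normal N̂(u, v) = (-7*sqrt(2)*u*cos(v)/(10*Abs(u)), -7*sqrt(2)*u*sin(v)/(10*Abs(u)), sqrt(2)*u/(10*Abs(u))), and the second partials r_uu, r_uv, r_vv. Take dot products:
  L(u, v) = r_uu · N̂ = 0,
  M(u, v) = r_uv · N̂ = 0,
  N(u, v) = r_vv · N̂ = 7*sqrt(2)*u^2/(10*Abs(u)).
Evaluating at (u, v) = (3/2, -3*pi/4):
  L = 0, M = 0, N = 21*sqrt(2)/20.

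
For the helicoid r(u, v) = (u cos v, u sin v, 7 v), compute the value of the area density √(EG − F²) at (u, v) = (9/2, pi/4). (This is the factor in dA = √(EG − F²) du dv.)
√(EG − F²)|_{(9/2, pi/4)} = sqrt(277)/2

E = 1, F = 0, G = u^2 + 49, so EG − F² = u^2 + 49. Taking the positive square root: √(EG − F²) = sqrt(u^2 + 49). At (u, v) = (9/2, pi/4): sqrt(277)/2.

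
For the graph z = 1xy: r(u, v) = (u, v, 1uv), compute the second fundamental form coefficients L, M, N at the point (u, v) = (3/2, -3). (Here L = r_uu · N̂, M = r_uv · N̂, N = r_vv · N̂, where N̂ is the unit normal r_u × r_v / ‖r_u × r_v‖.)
L = 0;  M = 2/7;  N = 0

Compute the unit normal N̂(u, v) = (-v/sqrt(u^2 + v^2 + 1), -u/sqrt(u^2 + v^2 + 1), 1/sqrt(u^2 + v^2 + 1)), and the second partials r_uu, r_uv, r_vv. Take dot products:
  L(u, v) = r_uu · N̂ = 0,
  M(u, v) = r_uv · N̂ = 1/sqrt(u^2 + v^2 + 1),
  N(u, v) = r_vv · N̂ = 0.
Evaluating at (u, v) = (3/2, -3):
  L = 0, M = 2/7, N = 0.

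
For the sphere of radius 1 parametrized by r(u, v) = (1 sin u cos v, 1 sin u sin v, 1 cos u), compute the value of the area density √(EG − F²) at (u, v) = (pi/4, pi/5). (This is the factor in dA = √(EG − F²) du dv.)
√(EG − F²)|_{(pi/4, pi/5)} = sqrt(2)/2

E = 1, F = 0, G = sin(u)^2, so EG − F² = sin(u)^2. Taking the positive square root: √(EG − F²) = Abs(sin(u)). At (u, v) = (pi/4, pi/5): sqrt(2)/2.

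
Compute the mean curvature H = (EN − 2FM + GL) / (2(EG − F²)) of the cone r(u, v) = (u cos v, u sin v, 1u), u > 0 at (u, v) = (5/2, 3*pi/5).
H = sqrt(2)/10

With E = 2, F = 0, G = u^2, L = 0, M = 0, N = sqrt(2)*u^2/(2*Abs(u)), assemble
  H = (EN − 2FM + GL) / (2(EG − F²)) = sqrt(2)/(4*Abs(u)).
At (u, v) = (5/2, 3*pi/5): H = sqrt(2)/10.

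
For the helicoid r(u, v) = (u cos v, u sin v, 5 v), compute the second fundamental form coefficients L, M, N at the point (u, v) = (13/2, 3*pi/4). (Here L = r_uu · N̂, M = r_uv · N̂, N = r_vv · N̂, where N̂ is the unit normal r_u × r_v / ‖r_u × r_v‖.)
L = 0;  M = -10*sqrt(269)/269;  N = 0

Compute the unit normal N̂(u, v) = (5*sin(v)/sqrt(u^2 + 25), -5*cos(v)/sqrt(u^2 + 25), u/sqrt(u^2 + 25)), and the second partials r_uu, r_uv, r_vv. Take dot products:
  L(u, v) = r_uu · N̂ = 0,
  M(u, v) = r_uv · N̂ = -5/sqrt(u^2 + 25),
  N(u, v) = r_vv · N̂ = 0.
Evaluating at (u, v) = (13/2, 3*pi/4):
  L = 0, M = -10*sqrt(269)/269, N = 0.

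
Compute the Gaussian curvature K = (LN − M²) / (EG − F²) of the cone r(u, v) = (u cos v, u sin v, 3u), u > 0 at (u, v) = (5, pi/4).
K = 0

Coefficients of the first fundamental form: E = 10, F = 0, G = u^2.
Coefficients of the second fundamental form: L = 0, M = 0, N = 3*sqrt(10)*u^2/(10*Abs(u)).
Assemble K = (LN − M²)/(EG − F²) = 0. At (u, v) = (5, pi/4): K = 0.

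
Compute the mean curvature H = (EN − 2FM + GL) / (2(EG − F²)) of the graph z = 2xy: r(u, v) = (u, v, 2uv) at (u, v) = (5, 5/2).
H = -25*sqrt(14)/1323

With E = 4*v^2 + 1, F = 4*u*v, G = 4*u^2 + 1, L = 0, M = 2/sqrt(4*u^2 + 4*v^2 + 1), N = 0, assemble
  H = (EN − 2FM + GL) / (2(EG − F²)) = -8*u*v/(4*u^2 + 4*v^2 + 1)^(3/2).
At (u, v) = (5, 5/2): H = -25*sqrt(14)/1323.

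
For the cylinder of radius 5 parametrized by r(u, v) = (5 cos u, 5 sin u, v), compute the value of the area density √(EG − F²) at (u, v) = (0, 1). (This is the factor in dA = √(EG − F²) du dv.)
√(EG − F²)|_{(0, 1)} = 5

E = 25, F = 0, G = 1, so EG − F² = 25. Taking the positive square root: √(EG − F²) = 5. At (u, v) = (0, 1): 5.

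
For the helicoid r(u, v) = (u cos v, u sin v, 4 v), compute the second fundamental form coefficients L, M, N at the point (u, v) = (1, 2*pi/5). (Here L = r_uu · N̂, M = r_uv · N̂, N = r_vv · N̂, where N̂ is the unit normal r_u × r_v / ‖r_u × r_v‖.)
L = 0;  M = -4*sqrt(17)/17;  N = 0

Compute the unit normal N̂(u, v) = (4*sin(v)/sqrt(u^2 + 16), -4*cos(v)/sqrt(u^2 + 16), u/sqrt(u^2 + 16)), and the second partials r_uu, r_uv, r_vv. Take dot products:
  L(u, v) = r_uu · N̂ = 0,
  M(u, v) = r_uv · N̂ = -4/sqrt(u^2 + 16),
  N(u, v) = r_vv · N̂ = 0.
Evaluating at (u, v) = (1, 2*pi/5):
  L = 0, M = -4*sqrt(17)/17, N = 0.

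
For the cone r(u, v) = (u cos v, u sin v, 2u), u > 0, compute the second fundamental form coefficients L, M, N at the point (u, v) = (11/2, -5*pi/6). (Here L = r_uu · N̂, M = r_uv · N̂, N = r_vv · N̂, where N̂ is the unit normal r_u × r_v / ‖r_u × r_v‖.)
L = 0;  M = 0;  N = 11*sqrt(5)/5

Compute the unit normal N̂(u, v) = (-2*sqrt(5)*u*cos(v)/(5*Abs(u)), -2*sqrt(5)*u*sin(v)/(5*Abs(u)), sqrt(5)*u/(5*Abs(u))), and the second partials r_uu, r_uv, r_vv. Take dot products:
  L(u, v) = r_uu · N̂ = 0,
  M(u, v) = r_uv · N̂ = 0,
  N(u, v) = r_vv · N̂ = 2*sqrt(5)*u^2/(5*Abs(u)).
Evaluating at (u, v) = (11/2, -5*pi/6):
  L = 0, M = 0, N = 11*sqrt(5)/5.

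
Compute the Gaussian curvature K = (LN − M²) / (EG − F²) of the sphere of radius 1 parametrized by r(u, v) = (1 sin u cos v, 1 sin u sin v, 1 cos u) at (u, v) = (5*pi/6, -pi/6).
K = 1

Coefficients of the first fundamental form: E = 1, F = 0, G = sin(u)^2.
Coefficients of the second fundamental form: L = -sin(u)/Abs(sin(u)), M = 0, N = -sin(u)^3/Abs(sin(u)).
Assemble K = (LN − M²)/(EG − F²) = 1. At (u, v) = (5*pi/6, -pi/6): K = 1.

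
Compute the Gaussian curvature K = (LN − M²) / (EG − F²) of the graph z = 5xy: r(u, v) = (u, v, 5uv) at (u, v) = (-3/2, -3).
K = -400/1274641

Coefficients of the first fundamental form: E = 25*v^2 + 1, F = 25*u*v, G = 25*u^2 + 1.
Coefficients of the second fundamental form: L = 0, M = 5/sqrt(25*u^2 + 25*v^2 + 1), N = 0.
Assemble K = (LN − M²)/(EG − F²) = -25/(625*u^4 + 1250*u^2*v^2 + 50*u^2 + 625*v^4 + 50*v^2 + 1). At (u, v) = (-3/2, -3): K = -400/1274641.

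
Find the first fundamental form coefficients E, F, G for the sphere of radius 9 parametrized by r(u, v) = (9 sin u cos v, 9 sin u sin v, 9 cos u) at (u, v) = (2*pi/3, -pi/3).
E = 81;  F = 0;  G = 243/4

Partials: r_u = (9*cos(u)*cos(v), 9*sin(v)*cos(u), -9*sin(u)), r_v = (-9*sin(u)*sin(v), 9*sin(u)*cos(v), 0). As functions of (u, v):
  E = r_u · r_u = 81,
  F = r_u · r_v = 0,
  G = r_v · r_v = 81*sin(u)^2.
Evaluating at (u, v) = (2*pi/3, -pi/3): E = 81, F = 0, G = 243/4.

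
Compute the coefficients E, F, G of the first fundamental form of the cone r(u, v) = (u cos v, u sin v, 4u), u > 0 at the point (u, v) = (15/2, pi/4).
E = 17;  F = 0;  G = 225/4

Partials: r_u = (cos(v), sin(v), 4), r_v = (-u*sin(v), u*cos(v), 0). As functions of (u, v):
  E = r_u · r_u = 17,
  F = r_u · r_v = 0,
  G = r_v · r_v = u^2.
Evaluating at (u, v) = (15/2, pi/4): E = 17, F = 0, G = 225/4.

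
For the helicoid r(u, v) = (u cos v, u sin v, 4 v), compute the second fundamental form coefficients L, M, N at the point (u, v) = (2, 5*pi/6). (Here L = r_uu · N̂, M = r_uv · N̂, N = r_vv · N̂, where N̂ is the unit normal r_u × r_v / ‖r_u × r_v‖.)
L = 0;  M = -2*sqrt(5)/5;  N = 0

Compute the unit normal N̂(u, v) = (4*sin(v)/sqrt(u^2 + 16), -4*cos(v)/sqrt(u^2 + 16), u/sqrt(u^2 + 16)), and the second partials r_uu, r_uv, r_vv. Take dot products:
  L(u, v) = r_uu · N̂ = 0,
  M(u, v) = r_uv · N̂ = -4/sqrt(u^2 + 16),
  N(u, v) = r_vv · N̂ = 0.
Evaluating at (u, v) = (2, 5*pi/6):
  L = 0, M = -2*sqrt(5)/5, N = 0.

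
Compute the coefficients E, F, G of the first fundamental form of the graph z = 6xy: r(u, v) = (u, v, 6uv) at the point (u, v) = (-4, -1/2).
E = 10;  F = 72;  G = 577

Partials: r_u = (1, 0, 6*v), r_v = (0, 1, 6*u). As functions of (u, v):
  E = r_u · r_u = 36*v^2 + 1,
  F = r_u · r_v = 36*u*v,
  G = r_v · r_v = 36*u^2 + 1.
Evaluating at (u, v) = (-4, -1/2): E = 10, F = 72, G = 577.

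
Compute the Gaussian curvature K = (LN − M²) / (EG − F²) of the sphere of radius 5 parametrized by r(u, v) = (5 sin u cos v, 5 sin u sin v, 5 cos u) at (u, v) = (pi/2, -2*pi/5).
K = 1/25

Coefficients of the first fundamental form: E = 25, F = 0, G = 25*sin(u)^2.
Coefficients of the second fundamental form: L = -5*sin(u)/Abs(sin(u)), M = 0, N = -5*sin(u)^3/Abs(sin(u)).
Assemble K = (LN − M²)/(EG − F²) = 1/25. At (u, v) = (pi/2, -2*pi/5): K = 1/25.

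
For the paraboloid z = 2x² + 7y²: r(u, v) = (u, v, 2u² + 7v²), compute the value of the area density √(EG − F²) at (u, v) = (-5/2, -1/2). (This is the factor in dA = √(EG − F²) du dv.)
√(EG − F²)|_{(-5/2, -1/2)} = 5*sqrt(6)

E = 16*u^2 + 1, F = 56*u*v, G = 196*v^2 + 1, so EG − F² = 16*u^2 + 196*v^2 + 1. Taking the positive square root: √(EG − F²) = sqrt(16*u^2 + 196*v^2 + 1). At (u, v) = (-5/2, -1/2): 5*sqrt(6).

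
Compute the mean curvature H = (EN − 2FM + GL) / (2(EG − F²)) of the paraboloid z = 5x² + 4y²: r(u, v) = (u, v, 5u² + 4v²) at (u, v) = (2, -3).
H = 4489*sqrt(977)/954529

With E = 100*u^2 + 1, F = 80*u*v, G = 64*v^2 + 1, L = 10/sqrt(100*u^2 + 64*v^2 + 1), M = 0, N = 8/sqrt(100*u^2 + 64*v^2 + 1), assemble
  H = (EN − 2FM + GL) / (2(EG − F²)) = (400*u^2 + 320*v^2 + 9)/(100*u^2 + 64*v^2 + 1)^(3/2).
At (u, v) = (2, -3): H = 4489*sqrt(977)/954529.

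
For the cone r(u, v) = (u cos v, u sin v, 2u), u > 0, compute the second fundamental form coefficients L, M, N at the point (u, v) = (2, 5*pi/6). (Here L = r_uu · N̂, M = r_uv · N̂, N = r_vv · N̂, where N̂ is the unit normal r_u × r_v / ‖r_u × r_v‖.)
L = 0;  M = 0;  N = 4*sqrt(5)/5

Compute the unit normal N̂(u, v) = (-2*sqrt(5)*u*cos(v)/(5*Abs(u)), -2*sqrt(5)*u*sin(v)/(5*Abs(u)), sqrt(5)*u/(5*Abs(u))), and the second partials r_uu, r_uv, r_vv. Take dot products:
  L(u, v) = r_uu · N̂ = 0,
  M(u, v) = r_uv · N̂ = 0,
  N(u, v) = r_vv · N̂ = 2*sqrt(5)*u^2/(5*Abs(u)).
Evaluating at (u, v) = (2, 5*pi/6):
  L = 0, M = 0, N = 4*sqrt(5)/5.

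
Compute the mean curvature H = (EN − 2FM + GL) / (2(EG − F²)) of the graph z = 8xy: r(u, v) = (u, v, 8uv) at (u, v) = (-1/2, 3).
H = 768*sqrt(593)/351649

With E = 64*v^2 + 1, F = 64*u*v, G = 64*u^2 + 1, L = 0, M = 8/sqrt(64*u^2 + 64*v^2 + 1), N = 0, assemble
  H = (EN − 2FM + GL) / (2(EG − F²)) = -512*u*v/(64*u^2 + 64*v^2 + 1)^(3/2).
At (u, v) = (-1/2, 3): H = 768*sqrt(593)/351649.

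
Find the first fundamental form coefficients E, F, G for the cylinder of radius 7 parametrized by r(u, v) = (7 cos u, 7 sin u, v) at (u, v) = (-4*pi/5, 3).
E = 49;  F = 0;  G = 1

Partials: r_u = (-7*sin(u), 7*cos(u), 0), r_v = (0, 0, 1). As functions of (u, v):
  E = r_u · r_u = 49,
  F = r_u · r_v = 0,
  G = r_v · r_v = 1.
Evaluating at (u, v) = (-4*pi/5, 3): E = 49, F = 0, G = 1.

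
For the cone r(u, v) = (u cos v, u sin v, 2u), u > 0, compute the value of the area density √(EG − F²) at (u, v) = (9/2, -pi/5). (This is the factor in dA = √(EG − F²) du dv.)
√(EG − F²)|_{(9/2, -pi/5)} = 9*sqrt(5)/2

E = 5, F = 0, G = u^2, so EG − F² = 5*u^2. Taking the positive square root: √(EG − F²) = sqrt(5)*Abs(u). At (u, v) = (9/2, -pi/5): 9*sqrt(5)/2.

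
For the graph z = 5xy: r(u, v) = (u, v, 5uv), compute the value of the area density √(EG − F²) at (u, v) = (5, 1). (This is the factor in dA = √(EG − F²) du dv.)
√(EG − F²)|_{(5, 1)} = sqrt(651)

E = 25*v^2 + 1, F = 25*u*v, G = 25*u^2 + 1, so EG − F² = 25*u^2 + 25*v^2 + 1. Taking the positive square root: √(EG − F²) = sqrt(25*u^2 + 25*v^2 + 1). At (u, v) = (5, 1): sqrt(651).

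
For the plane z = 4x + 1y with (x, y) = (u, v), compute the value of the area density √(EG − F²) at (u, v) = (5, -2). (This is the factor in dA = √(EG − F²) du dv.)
√(EG − F²)|_{(5, -2)} = 3*sqrt(2)

E = 17, F = 4, G = 2, so EG − F² = 18. Taking the positive square root: √(EG − F²) = 3*sqrt(2). At (u, v) = (5, -2): 3*sqrt(2).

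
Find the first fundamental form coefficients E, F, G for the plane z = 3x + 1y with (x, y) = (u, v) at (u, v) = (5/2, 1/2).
E = 10;  F = 3;  G = 2

Partials: r_u = (1, 0, 3), r_v = (0, 1, 1). As functions of (u, v):
  E = r_u · r_u = 10,
  F = r_u · r_v = 3,
  G = r_v · r_v = 2.
Evaluating at (u, v) = (5/2, 1/2): E = 10, F = 3, G = 2.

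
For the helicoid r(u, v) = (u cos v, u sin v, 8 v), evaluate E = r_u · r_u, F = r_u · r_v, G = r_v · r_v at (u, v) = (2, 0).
E = 1;  F = 0;  G = 68

Partials: r_u = (cos(v), sin(v), 0), r_v = (-u*sin(v), u*cos(v), 8). As functions of (u, v):
  E = r_u · r_u = 1,
  F = r_u · r_v = 0,
  G = r_v · r_v = u^2 + 64.
Evaluating at (u, v) = (2, 0): E = 1, F = 0, G = 68.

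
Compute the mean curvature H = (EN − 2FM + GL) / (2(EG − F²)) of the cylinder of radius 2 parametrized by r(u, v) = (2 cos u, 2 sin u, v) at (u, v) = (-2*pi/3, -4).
H = -1/4

With E = 4, F = 0, G = 1, L = -2, M = 0, N = 0, assemble
  H = (EN − 2FM + GL) / (2(EG − F²)) = -1/4.
At (u, v) = (-2*pi/3, -4): H = -1/4.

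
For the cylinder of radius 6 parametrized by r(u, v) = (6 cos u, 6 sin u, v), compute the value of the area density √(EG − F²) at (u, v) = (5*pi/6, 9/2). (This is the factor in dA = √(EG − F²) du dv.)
√(EG − F²)|_{(5*pi/6, 9/2)} = 6

E = 36, F = 0, G = 1, so EG − F² = 36. Taking the positive square root: √(EG − F²) = 6. At (u, v) = (5*pi/6, 9/2): 6.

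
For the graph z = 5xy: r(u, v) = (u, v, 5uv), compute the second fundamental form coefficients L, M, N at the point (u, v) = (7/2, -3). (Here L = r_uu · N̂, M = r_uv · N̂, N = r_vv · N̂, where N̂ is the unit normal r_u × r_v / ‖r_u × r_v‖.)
L = 0;  M = 10*sqrt(2129)/2129;  N = 0

Compute the unit normal N̂(u, v) = (-5*v/sqrt(25*u^2 + 25*v^2 + 1), -5*u/sqrt(25*u^2 + 25*v^2 + 1), 1/sqrt(25*u^2 + 25*v^2 + 1)), and the second partials r_uu, r_uv, r_vv. Take dot products:
  L(u, v) = r_uu · N̂ = 0,
  M(u, v) = r_uv · N̂ = 5/sqrt(25*u^2 + 25*v^2 + 1),
  N(u, v) = r_vv · N̂ = 0.
Evaluating at (u, v) = (7/2, -3):
  L = 0, M = 10*sqrt(2129)/2129, N = 0.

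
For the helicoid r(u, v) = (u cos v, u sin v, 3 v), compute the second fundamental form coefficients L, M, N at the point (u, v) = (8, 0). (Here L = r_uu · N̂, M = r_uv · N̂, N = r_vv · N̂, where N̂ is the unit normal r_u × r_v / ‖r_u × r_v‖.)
L = 0;  M = -3*sqrt(73)/73;  N = 0

Compute the unit normal N̂(u, v) = (3*sin(v)/sqrt(u^2 + 9), -3*cos(v)/sqrt(u^2 + 9), u/sqrt(u^2 + 9)), and the second partials r_uu, r_uv, r_vv. Take dot products:
  L(u, v) = r_uu · N̂ = 0,
  M(u, v) = r_uv · N̂ = -3/sqrt(u^2 + 9),
  N(u, v) = r_vv · N̂ = 0.
Evaluating at (u, v) = (8, 0):
  L = 0, M = -3*sqrt(73)/73, N = 0.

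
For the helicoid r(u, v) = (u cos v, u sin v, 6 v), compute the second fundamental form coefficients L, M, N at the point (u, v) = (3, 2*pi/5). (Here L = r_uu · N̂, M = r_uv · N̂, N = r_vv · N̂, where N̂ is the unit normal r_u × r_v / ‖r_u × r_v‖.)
L = 0;  M = -2*sqrt(5)/5;  N = 0

Compute the unit normal N̂(u, v) = (6*sin(v)/sqrt(u^2 + 36), -6*cos(v)/sqrt(u^2 + 36), u/sqrt(u^2 + 36)), and the second partials r_uu, r_uv, r_vv. Take dot products:
  L(u, v) = r_uu · N̂ = 0,
  M(u, v) = r_uv · N̂ = -6/sqrt(u^2 + 36),
  N(u, v) = r_vv · N̂ = 0.
Evaluating at (u, v) = (3, 2*pi/5):
  L = 0, M = -2*sqrt(5)/5, N = 0.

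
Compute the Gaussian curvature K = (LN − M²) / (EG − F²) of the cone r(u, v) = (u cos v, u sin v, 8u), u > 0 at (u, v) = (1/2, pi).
K = 0

Coefficients of the first fundamental form: E = 65, F = 0, G = u^2.
Coefficients of the second fundamental form: L = 0, M = 0, N = 8*sqrt(65)*u^2/(65*Abs(u)).
Assemble K = (LN − M²)/(EG − F²) = 0. At (u, v) = (1/2, pi): K = 0.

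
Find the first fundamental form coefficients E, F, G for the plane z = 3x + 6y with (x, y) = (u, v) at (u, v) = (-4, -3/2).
E = 10;  F = 18;  G = 37

Partials: r_u = (1, 0, 3), r_v = (0, 1, 6). As functions of (u, v):
  E = r_u · r_u = 10,
  F = r_u · r_v = 18,
  G = r_v · r_v = 37.
Evaluating at (u, v) = (-4, -3/2): E = 10, F = 18, G = 37.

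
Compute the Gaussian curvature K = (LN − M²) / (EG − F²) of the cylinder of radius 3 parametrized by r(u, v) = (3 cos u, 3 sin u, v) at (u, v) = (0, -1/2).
K = 0

Coefficients of the first fundamental form: E = 9, F = 0, G = 1.
Coefficients of the second fundamental form: L = -3, M = 0, N = 0.
Assemble K = (LN − M²)/(EG − F²) = 0. At (u, v) = (0, -1/2): K = 0.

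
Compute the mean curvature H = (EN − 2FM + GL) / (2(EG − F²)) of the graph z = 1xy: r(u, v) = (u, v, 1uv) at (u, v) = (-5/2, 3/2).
H = 15*sqrt(38)/722

With E = v^2 + 1, F = u*v, G = u^2 + 1, L = 0, M = 1/sqrt(u^2 + v^2 + 1), N = 0, assemble
  H = (EN − 2FM + GL) / (2(EG − F²)) = -u*v/(u^2 + v^2 + 1)^(3/2).
At (u, v) = (-5/2, 3/2): H = 15*sqrt(38)/722.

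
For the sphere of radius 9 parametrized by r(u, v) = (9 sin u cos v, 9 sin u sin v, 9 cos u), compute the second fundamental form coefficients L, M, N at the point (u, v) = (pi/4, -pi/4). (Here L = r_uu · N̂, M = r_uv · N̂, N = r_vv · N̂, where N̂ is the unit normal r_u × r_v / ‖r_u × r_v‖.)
L = -9;  M = 0;  N = -9/2

Compute the unit normal N̂(u, v) = (sin(u)^2*cos(v)/Abs(sin(u)), sin(u)^2*sin(v)/Abs(sin(u)), sin(2*u)/(2*Abs(sin(u)))), and the second partials r_uu, r_uv, r_vv. Take dot products:
  L(u, v) = r_uu · N̂ = -9*sin(u)/Abs(sin(u)),
  M(u, v) = r_uv · N̂ = 0,
  N(u, v) = r_vv · N̂ = -9*sin(u)^3/Abs(sin(u)).
Evaluating at (u, v) = (pi/4, -pi/4):
  L = -9, M = 0, N = -9/2.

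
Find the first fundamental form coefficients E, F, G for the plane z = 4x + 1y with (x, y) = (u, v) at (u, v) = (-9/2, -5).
E = 17;  F = 4;  G = 2

Partials: r_u = (1, 0, 4), r_v = (0, 1, 1). As functions of (u, v):
  E = r_u · r_u = 17,
  F = r_u · r_v = 4,
  G = r_v · r_v = 2.
Evaluating at (u, v) = (-9/2, -5): E = 17, F = 4, G = 2.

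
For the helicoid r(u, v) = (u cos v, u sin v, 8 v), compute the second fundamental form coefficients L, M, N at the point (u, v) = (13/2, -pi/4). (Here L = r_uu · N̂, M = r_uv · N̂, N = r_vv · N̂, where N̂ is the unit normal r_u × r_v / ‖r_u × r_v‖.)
L = 0;  M = -16*sqrt(17)/85;  N = 0

Compute the unit normal N̂(u, v) = (8*sin(v)/sqrt(u^2 + 64), -8*cos(v)/sqrt(u^2 + 64), u/sqrt(u^2 + 64)), and the second partials r_uu, r_uv, r_vv. Take dot products:
  L(u, v) = r_uu · N̂ = 0,
  M(u, v) = r_uv · N̂ = -8/sqrt(u^2 + 64),
  N(u, v) = r_vv · N̂ = 0.
Evaluating at (u, v) = (13/2, -pi/4):
  L = 0, M = -16*sqrt(17)/85, N = 0.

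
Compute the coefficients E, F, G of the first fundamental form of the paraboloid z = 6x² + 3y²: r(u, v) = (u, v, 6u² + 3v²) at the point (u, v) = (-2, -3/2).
E = 577;  F = 216;  G = 82

Partials: r_u = (1, 0, 12*u), r_v = (0, 1, 6*v). As functions of (u, v):
  E = r_u · r_u = 144*u^2 + 1,
  F = r_u · r_v = 72*u*v,
  G = r_v · r_v = 36*v^2 + 1.
Evaluating at (u, v) = (-2, -3/2): E = 577, F = 216, G = 82.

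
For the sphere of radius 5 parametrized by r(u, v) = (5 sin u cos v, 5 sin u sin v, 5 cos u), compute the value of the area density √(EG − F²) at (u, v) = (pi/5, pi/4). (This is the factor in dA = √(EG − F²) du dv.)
√(EG − F²)|_{(pi/5, pi/4)} = 25*sqrt(10 - 2*sqrt(5))/4

E = 25, F = 0, G = 25*sin(u)^2, so EG − F² = 625*sin(u)^2. Taking the positive square root: √(EG − F²) = 25*Abs(sin(u)). At (u, v) = (pi/5, pi/4): 25*sqrt(10 - 2*sqrt(5))/4.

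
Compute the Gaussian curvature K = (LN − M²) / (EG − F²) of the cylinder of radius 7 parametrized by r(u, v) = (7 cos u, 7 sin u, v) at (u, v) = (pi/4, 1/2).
K = 0

Coefficients of the first fundamental form: E = 49, F = 0, G = 1.
Coefficients of the second fundamental form: L = -7, M = 0, N = 0.
Assemble K = (LN − M²)/(EG − F²) = 0. At (u, v) = (pi/4, 1/2): K = 0.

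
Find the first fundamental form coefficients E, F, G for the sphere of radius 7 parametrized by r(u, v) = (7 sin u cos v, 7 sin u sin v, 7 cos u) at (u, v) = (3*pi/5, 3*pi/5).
E = 49;  F = 0;  G = 49*sqrt(5)/8 + 245/8

Partials: r_u = (7*cos(u)*cos(v), 7*sin(v)*cos(u), -7*sin(u)), r_v = (-7*sin(u)*sin(v), 7*sin(u)*cos(v), 0). As functions of (u, v):
  E = r_u · r_u = 49,
  F = r_u · r_v = 0,
  G = r_v · r_v = 49*sin(u)^2.
Evaluating at (u, v) = (3*pi/5, 3*pi/5): E = 49, F = 0, G = 49*sqrt(5)/8 + 245/8.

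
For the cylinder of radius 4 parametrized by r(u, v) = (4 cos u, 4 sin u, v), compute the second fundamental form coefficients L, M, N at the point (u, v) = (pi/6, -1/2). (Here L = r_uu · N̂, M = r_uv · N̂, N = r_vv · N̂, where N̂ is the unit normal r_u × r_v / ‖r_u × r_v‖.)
L = -4;  M = 0;  N = 0

Compute the unit normal N̂(u, v) = (cos(u), sin(u), 0), and the second partials r_uu, r_uv, r_vv. Take dot products:
  L(u, v) = r_uu · N̂ = -4,
  M(u, v) = r_uv · N̂ = 0,
  N(u, v) = r_vv · N̂ = 0.
Evaluating at (u, v) = (pi/6, -1/2):
  L = -4, M = 0, N = 0.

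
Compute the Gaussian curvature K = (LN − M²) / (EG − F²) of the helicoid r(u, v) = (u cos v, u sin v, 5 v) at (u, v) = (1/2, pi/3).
K = -400/10201

Coefficients of the first fundamental form: E = 1, F = 0, G = u^2 + 25.
Coefficients of the second fundamental form: L = 0, M = -5/sqrt(u^2 + 25), N = 0.
Assemble K = (LN − M²)/(EG − F²) = -25/(u^2 + 25)^2. At (u, v) = (1/2, pi/3): K = -400/10201.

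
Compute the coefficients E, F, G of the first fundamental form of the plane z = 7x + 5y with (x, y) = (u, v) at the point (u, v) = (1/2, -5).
E = 50;  F = 35;  G = 26

Partials: r_u = (1, 0, 7), r_v = (0, 1, 5). As functions of (u, v):
  E = r_u · r_u = 50,
  F = r_u · r_v = 35,
  G = r_v · r_v = 26.
Evaluating at (u, v) = (1/2, -5): E = 50, F = 35, G = 26.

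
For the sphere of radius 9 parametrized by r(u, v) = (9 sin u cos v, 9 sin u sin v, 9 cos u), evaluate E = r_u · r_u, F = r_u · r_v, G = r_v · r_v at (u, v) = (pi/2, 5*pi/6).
E = 81;  F = 0;  G = 81

Partials: r_u = (9*cos(u)*cos(v), 9*sin(v)*cos(u), -9*sin(u)), r_v = (-9*sin(u)*sin(v), 9*sin(u)*cos(v), 0). As functions of (u, v):
  E = r_u · r_u = 81,
  F = r_u · r_v = 0,
  G = r_v · r_v = 81*sin(u)^2.
Evaluating at (u, v) = (pi/2, 5*pi/6): E = 81, F = 0, G = 81.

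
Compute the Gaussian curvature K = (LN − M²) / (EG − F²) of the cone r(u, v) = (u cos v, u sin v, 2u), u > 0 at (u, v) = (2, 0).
K = 0

Coefficients of the first fundamental form: E = 5, F = 0, G = u^2.
Coefficients of the second fundamental form: L = 0, M = 0, N = 2*sqrt(5)*u^2/(5*Abs(u)).
Assemble K = (LN − M²)/(EG − F²) = 0. At (u, v) = (2, 0): K = 0.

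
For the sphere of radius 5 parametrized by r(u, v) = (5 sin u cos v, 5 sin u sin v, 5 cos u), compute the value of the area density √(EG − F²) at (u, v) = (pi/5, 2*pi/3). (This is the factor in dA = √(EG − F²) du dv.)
√(EG − F²)|_{(pi/5, 2*pi/3)} = 25*sqrt(10 - 2*sqrt(5))/4

E = 25, F = 0, G = 25*sin(u)^2, so EG − F² = 625*sin(u)^2. Taking the positive square root: √(EG − F²) = 25*Abs(sin(u)). At (u, v) = (pi/5, 2*pi/3): 25*sqrt(10 - 2*sqrt(5))/4.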